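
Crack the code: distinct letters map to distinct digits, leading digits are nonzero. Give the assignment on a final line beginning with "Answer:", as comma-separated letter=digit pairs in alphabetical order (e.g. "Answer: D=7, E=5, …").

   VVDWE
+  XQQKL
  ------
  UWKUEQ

Step 1. [col 1: E + L ≡ Q (mod 10)] no forcing yet in column 1 (carry-in 0); Q=2 is free and consistent — try it. So Q=2.
Step 2. [U] U is the leading digit of a 6-digit sum of two 5-digit numbers; the final carry is exactly 1, so U=1.
Step 3. [col 1: E + L ≡ Q (mod 10)] several values work for L in column 1 (E + L ≡ Q (mod 10), carry-in 0); try L=8, so L=8.
Step 4. [col 1: E + L ≡ Q (mod 10)] column 1: given L=8, Q=2, carry-in 0, and digits 1,2,8 already taken and all letters distinct, E+L≡Q (mod 10) forces E=4, so E=4.
Step 5. [col 2: W + K ≡ E (mod 10)] W=3 is one option consistent with column 2 (W + K ≡ E (mod 10), carry-in 1) — take it. So W=3.
Step 6. [col 2: W + K ≡ E (mod 10)] in column 2 we have W+K≡E with carry-in 1; given W=3, E=4 and digits 1,2,3,4,8 already taken and all letters distinct, that pins K to 0 ⇒ K=0.
Step 7. [col 3: D + Q ≡ U (mod 10)] column 3 reads D+Q+carry(0)=U with Q=2, U=1; with digits 0,1,2,3,4,8 already taken and all letters distinct, the only value for D is 9. So D=9.
Step 8. [col 4: V + Q ≡ K (mod 10)] from column 4 (Q=2, K=0, carry-in 1, digits 0,1,2,3,4,8,9 already taken and all letters distinct): V must equal 7 ⇒ V=7.
Step 9. [col 5: V + X ≡ W (mod 10)] column 5 reads V+X+carry(1)=W with V=7, W=3; with digits 0,1,2,3,4,7,8,9 already taken and all letters distinct, the only value for X is 5 ⇒ X=5.

Answer: D=9, E=4, K=0, L=8, Q=2, U=1, V=7, W=3, X=5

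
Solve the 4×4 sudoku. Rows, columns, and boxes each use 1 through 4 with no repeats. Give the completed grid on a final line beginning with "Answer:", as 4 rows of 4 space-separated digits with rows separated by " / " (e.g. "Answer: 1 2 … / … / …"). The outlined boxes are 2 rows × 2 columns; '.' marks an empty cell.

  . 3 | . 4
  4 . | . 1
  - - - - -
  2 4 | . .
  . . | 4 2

Step 1. [r2c3∈{2,3}] in row 2, 3 fits only at r2c3. So r2c3=3.
Step 2. [r4c2∈{1}] r4c2 is down to just 1, so r4c2=1.
Step 3. [r3c3∈{1}] r3c3 has the single candidate 1 ⇒ r3c3=1.
Step 4. [r1c3∈{2}] only 2 remains possible at r1c3. So r1c3=2.
Step 5. [r1c1∈{1}] r1c1 has the single candidate 1 ⇒ r1c1=1.
Step 6. [r2c2∈{2}] nothing but 2 survives at r2c2 ⇒ r2c2=2.
Step 7. [r3c4∈{3}] only 3 remains possible at r3c4, so r3c4=3.
Step 8. [r4c1∈{3}] r4c1 is down to just 3 ⇒ r4c1=3.

Answer: 1 3 2 4 / 4 2 3 1 / 2 4 1 3 / 3 1 4 2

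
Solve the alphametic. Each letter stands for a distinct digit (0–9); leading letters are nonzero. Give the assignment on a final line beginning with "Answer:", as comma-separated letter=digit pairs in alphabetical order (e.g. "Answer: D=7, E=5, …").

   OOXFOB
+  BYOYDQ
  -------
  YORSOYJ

Step 1. [col 1: B + Q ≡ J (mod 10)] Q=4 is one option consistent with column 1 (B + Q ≡ J (mod 10), carry-in 0) — take it. So Q=4.
Step 2. [col 1: B + Q ≡ J (mod 10)] no forcing yet in column 1 (carry-in 0); B=9 is free and consistent — try it. So B=9.
Step 3. [col 1: B + Q ≡ J (mod 10)] in column 1 we have B+Q≡J with carry-in 0; given B=9, Q=4 and digits 4,9 already taken and all letters distinct, that pins J to 3 ⇒ J=3.
Step 4. [col 2: O + D ≡ Y (mod 10)] O=8 is one option consistent with column 2 (O + D ≡ Y (mod 10), carry-in 1) — take it, so O=8.
Step 5. [col 2: O + D ≡ Y (mod 10)] several values work for Y in column 2 (O + D ≡ Y (mod 10), carry-in 1); try Y=1. So Y=1.
Step 6. [col 2: O + D ≡ Y (mod 10)] from column 2 (O=8, Y=1, carry-in 1, digits 1,3,4,8,9 already taken and all letters distinct): D must equal 2. So D=2.
Step 7. [col 3: F + Y ≡ O (mod 10)] from column 3 (Y=1, O=8, carry-in 1, digits 1,2,3,4,8,9 already taken and all letters distinct): F must equal 6. So F=6.
Step 8. [col 4: X + O ≡ S (mod 10)] from column 4 (O=8, carry-in 0, digits 1,2,3,4,6,8,9 already taken and all letters distinct): X must equal 7 ⇒ X=7.
Step 9. [col 4: X + O ≡ S (mod 10)] column 4 reads X+O+carry(0)=S with X=7, O=8; with digits 1,2,3,4,6,7,8,9 already taken and all letters distinct, the only value for S is 5. So S=5.
Step 10. [col 5: O + Y ≡ R (mod 10)] column 5 reads O+Y+carry(1)=R with O=8, Y=1; with digits 1,2,3,4,5,6,7,8,9 already taken and all letters distinct, the only value for R is 0, so R=0.

Answer: B=9, D=2, F=6, J=3, O=8, Q=4, R=0, S=5, X=7, Y=1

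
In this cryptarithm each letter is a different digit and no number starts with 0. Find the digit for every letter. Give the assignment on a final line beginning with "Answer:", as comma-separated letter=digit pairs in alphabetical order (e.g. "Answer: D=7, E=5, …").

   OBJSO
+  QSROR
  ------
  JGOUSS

Step 1. [J] the sum has 6 digits but both addends have 5; that extra leading digit J is the final carry, namely 1, so J=1.
Step 2. [col 1: O + R ≡ S (mod 10)] R=6 is one option consistent with column 1 (O + R ≡ S (mod 10), carry-in 0) — take it. So R=6.
Step 3. [col 1: O + R ≡ S (mod 10)] no forcing yet in column 1 (carry-in 0); S=5 is free and consistent — try it ⇒ S=5.
Step 4. [col 1: O + R ≡ S (mod 10)] column 1 reads O+R+carry(0)=S with R=6, S=5; with digits 1,5,6 already taken and all letters distinct, the only value for O is 9, so O=9.
Step 5. [col 3: J + R ≡ U (mod 10)] in column 3 we have J+R≡U with carry-in 1; given J=1, R=6 and digits 1,5,6,9 already taken and all letters distinct, that pins U to 8, so U=8.
Step 6. [col 4: B + S ≡ O (mod 10)] in column 4 we have B+S≡O with carry-in 0; given S=5, O=9 and digits 1,5,6,8,9 already taken and all letters distinct, that pins B to 4. So B=4.
Step 7. [col 5: O + Q ≡ G (mod 10)] column 5 reads O+Q+carry(0)=G with O=9; with digits 1,4,5,6,8,9 already taken and all letters distinct, the only value for G is 2. So G=2.
Step 8. [col 5: O + Q ≡ G (mod 10)] column 5: given O=9, G=2, carry-in 0, and digits 1,2,4,5,6,8,9 already taken and all letters distinct, O+Q≡G (mod 10) forces Q=3, so Q=3.

Answer: B=4, G=2, J=1, O=9, Q=3, R=6, S=5, U=8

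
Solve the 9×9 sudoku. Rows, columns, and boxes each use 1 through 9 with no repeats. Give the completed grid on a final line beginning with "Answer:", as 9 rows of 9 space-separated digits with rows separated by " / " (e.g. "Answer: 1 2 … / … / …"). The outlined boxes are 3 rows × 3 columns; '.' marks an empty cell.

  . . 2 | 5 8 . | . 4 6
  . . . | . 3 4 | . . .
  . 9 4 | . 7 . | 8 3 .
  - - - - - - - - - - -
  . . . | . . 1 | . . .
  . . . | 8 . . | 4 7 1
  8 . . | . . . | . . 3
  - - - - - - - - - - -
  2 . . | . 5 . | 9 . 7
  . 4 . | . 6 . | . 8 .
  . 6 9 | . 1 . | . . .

Step 1. [r4c1∈{3,4,5,6,7,9}] r4c1 is the only open cell in col 1 admitting 4. So r4c1=4.
Step 2. [r5c1∈{3,5,6,9}] in col 1, 9 fits only at r5c1, so r5c1=9.
Step 3. [r5c5∈{2}] r5c5 is down to just 2, so r5c5=2.
Step 4. [r4c5∈{9}] r4c5's peers cover all but 9, so r4c5=9.
Step 5. [r9c6∈{2,3,7,8}] 8 has one home in row 9: r9c6 ⇒ r9c6=8.
Step 6. [r7c6∈{3}] nothing but 3 survives at r7c6, so r7c6=3.
Step 7. [r4c4∈{3,6,7}] col 4 places 3 nowhere but r4c4 ⇒ r4c4=3.
Step 8. [r2c9∈{2,5,9}] col 9 places 9 nowhere but r2c9 ⇒ r2c9=9.
Step 9. [r9c9∈{2,4,5}] r9c9 is the only open cell in col 9 admitting 4, so r9c9=4.
Step 10. [r8c4∈{2,7,9}] col 4 places 9 nowhere but r8c4. So r8c4=9.
Step 11. [r6c8∈{2,5,6,9}] r6c8 is the only open cell in row 6 admitting 9. So r6c8=9.
Step 12. [r7c8∈{1,6}] 6 has one home in row 7: r7c8, so r7c8=6.
Step 13. [r2c8∈{1,2,5}] col 8 places 1 nowhere but r2c8 ⇒ r2c8=1.
Step 14. [r8c7∈{1,2,3,5}] 1 has one home in col 7: r8c7 ⇒ r8c7=1.
Step 15. [r1c7∈{7}] only 7 remains possible at r1c7 ⇒ r1c7=7.
Step 16. [r9c7∈{2,3,5}] across col 7, 3 lands solely at r9c7. So r9c7=3.
Step 17. [r3c4∈{1,2,6}] 1 has one home in col 4: r3c4, so r3c4=1.
Step 18. [r4c9∈{2,5,8}] across row 4, 8 lands solely at r4c9, so r4c9=8.
Step 19. [r1c1∈{1,3}] 1 has one home in col 1: r1c1. So r1c1=1.
Step 20. [r8c1∈{3,5,7}] in col 1, 3 fits only at r8c1. So r8c1=3.
Step 21. [r5c3∈{3,5,6}] r5c3 is the only open cell in col 3 admitting 3, so r5c3=3.
Step 22. [r5c2∈{5}] only 5 remains possible at r5c2. So r5c2=5.
Step 23. [r5c6∈{6}] only 6 remains possible at r5c6 ⇒ r5c6=6.
Step 24. [r3c6∈{2}] r3c6 is down to just 2, so r3c6=2.
Step 25. [r2c7∈{2,5}] in row 2, 2 fits only at r2c7 ⇒ r2c7=2.
Step 26. [r6c2∈{1,2,7}] across row 6, 2 lands solely at r6c2 ⇒ r6c2=2.
Step 27. [r4c2∈{7}] r4c2's peers cover all but 7, so r4c2=7.
Step 28. [r3c1∈{5,6}] in row 3, 6 fits only at r3c1 ⇒ r3c1=6.
Step 29. [r8c6∈{7}] r8c6's peers cover all but 7, so r8c6=7.
Step 30. [r8c3∈{5}] r8c3 is down to just 5 ⇒ r8c3=5.
Step 31. [r6c3∈{1,6}] 1 has one home in row 6: r6c3, so r6c3=1.
Step 32. [r2c3∈{7,8}] in col 3, 7 fits only at r2c3 ⇒ r2c3=7.
Step 33. [r9c8∈{2,5}] in row 9, 5 fits only at r9c8 ⇒ r9c8=5.
Step 34. [r6c7∈{5,6}] across row 6, 6 lands solely at r6c7 ⇒ r6c7=6.
Step 35. [r6c4∈{4,7}] row 6 places 7 nowhere but r6c4, so r6c4=7.
Step 36. [r2c2∈{8}] r2c2's peers cover all but 8. So r2c2=8.
Step 37. [r4c8∈{2}] r4c8 has the single candidate 2 ⇒ r4c8=2.
Step 38. [r6c5∈{4}] nothing but 4 survives at r6c5, so r6c5=4.
Step 39. [r7c2∈{1}] r7c2's peers cover all but 1. So r7c2=1.
Step 40. [r7c4∈{4}] nothing but 4 survives at r7c4 ⇒ r7c4=4.
Step 41. [r6c6∈{5}] nothing but 5 survives at r6c6. So r6c6=5.
Step 42. [r4c7∈{5}] r4c7 has the single candidate 5, so r4c7=5.
Step 43. [r9c4∈{2}] r9c4 has the single candidate 2 ⇒ r9c4=2.
Step 44. [r1c6∈{9}] r1c6 has the single candidate 9, so r1c6=9.
Step 45. [r8c9∈{2}] r8c9 has the single candidate 2 ⇒ r8c9=2.
Step 46. [r1c2∈{3}] only 3 remains possible at r1c2. So r1c2=3.
Step 47. [r4c3∈{6}] r4c3 has the single candidate 6 ⇒ r4c3=6.
Step 48. [r9c1∈{7}] r9c1 is down to just 7, so r9c1=7.
Step 49. [r2c4∈{6}] r2c4 is down to just 6 ⇒ r2c4=6.
Step 50. [r3c9∈{5}] r3c9 is down to just 5 ⇒ r3c9=5.
Step 51. [r2c1∈{5}] nothing but 5 survives at r2c1, so r2c1=5.
Step 52. [r7c3∈{8}] r7c3 is down to just 8, so r7c3=8.

Answer: 1 3 2 5 8 9 7 4 6 / 5 8 7 6 3 4 2 1 9 / 6 9 4 1 7 2 8 3 5 / 4 7 6 3 9 1 5 2 8 / 9 5 3 8 2 6 4 7 1 / 8 2 1 7 4 5 6 9 3 / 2 1 8 4 5 3 9 6 7 / 3 4 5 9 6 7 1 8 2 / 7 6 9 2 1 8 3 5 4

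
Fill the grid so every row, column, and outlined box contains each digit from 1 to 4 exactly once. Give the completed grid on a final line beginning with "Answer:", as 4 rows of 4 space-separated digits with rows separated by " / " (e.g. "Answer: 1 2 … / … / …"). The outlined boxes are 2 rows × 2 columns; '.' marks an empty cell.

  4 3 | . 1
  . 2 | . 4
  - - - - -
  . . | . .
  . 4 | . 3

Step 1. [r3c4∈{2}] r3c4 is down to just 2, so r3c4=2.
Step 2. [r3c2∈{1}] nothing but 1 survives at r3c2. So r3c2=1.
Step 3. [r4c1∈{2}] nothing but 2 survives at r4c1, so r4c1=2.
Step 4. [r1c3∈{2}] r1c3's peers cover all but 2. So r1c3=2.
Step 5. [r2c3∈{3}] only 3 remains possible at r2c3, so r2c3=3.
Step 6. [r4c3∈{1}] only 1 remains possible at r4c3 ⇒ r4c3=1.
Step 7. [r2c1∈{1}] only 1 remains possible at r2c1. So r2c1=1.
Step 8. [r3c3∈{4}] r3c3 is down to just 4, so r3c3=4.
Step 9. [r3c1∈{3}] nothing but 3 survives at r3c1, so r3c1=3.

Answer: 4 3 2 1 / 1 2 3 4 / 3 1 4 2 / 2 4 1 3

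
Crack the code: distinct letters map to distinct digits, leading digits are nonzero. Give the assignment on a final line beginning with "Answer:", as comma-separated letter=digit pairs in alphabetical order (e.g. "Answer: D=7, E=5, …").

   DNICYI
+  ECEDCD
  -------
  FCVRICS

Step 1. [col 1: I + D ≡ S (mod 10)] several values work for I in column 1 (I + D ≡ S (mod 10), carry-in 0); try I=8, so I=8.
Step 2. [col 1: I + D ≡ S (mod 10)] several values work for S in column 1 (I + D ≡ S (mod 10), carry-in 0); try S=3. So S=3.
Step 3. [F] F is the leading digit of a 7-digit sum of two 6-digit numbers; the final carry is exactly 1, so F=1.
Step 4. [col 1: I + D ≡ S (mod 10)] column 1 reads I+D+carry(0)=S with I=8, S=3; with digits 1,3,8 already taken and all letters distinct, the only value for D is 5, so D=5.
Step 5. [col 2: Y + C ≡ C (mod 10)] in column 2 we have Y+C≡C with carry-in 1; given nothing yet and digits 1,3,5,8 already taken and all letters distinct, that pins Y to 9 ⇒ Y=9.
Step 6. [col 2: Y + C ≡ C (mod 10)] column 2 (Y + C ≡ C (mod 10), carry-in 1) doesn't pin C yet; pick C=2 and continue ⇒ C=2.
Step 7. [col 4: I + E ≡ R (mod 10)] column 4 reads I+E+carry(0)=R with I=8; with digits 1,2,3,5,8,9 already taken and all letters distinct, the only value for R is 4. So R=4.
Step 8. [col 4: I + E ≡ R (mod 10)] from column 4 (I=8, R=4, carry-in 0, digits 1,2,3,4,5,8,9 already taken and all letters distinct): E must equal 6 ⇒ E=6.
Step 9. [col 5: N + C ≡ V (mod 10)] column 5 reads N+C+carry(1)=V with C=2; with digits 1,2,3,4,5,6,8,9 already taken and all letters distinct, the only value for V is 0, so V=0.
Step 10. [col 5: N + C ≡ V (mod 10)] column 5: given C=2, V=0, carry-in 1, and digits 0,1,2,3,4,5,6,8,9 already taken and all letters distinct, N+C≡V (mod 10) forces N=7. So N=7.

Answer: C=2, D=5, E=6, F=1, I=8, N=7, R=4, S=3, V=0, Y=9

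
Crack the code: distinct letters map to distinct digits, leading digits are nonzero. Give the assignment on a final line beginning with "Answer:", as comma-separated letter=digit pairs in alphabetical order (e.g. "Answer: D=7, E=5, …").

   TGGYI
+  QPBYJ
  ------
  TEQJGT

Step 1. [col 1: I + J ≡ T (mod 10)] T=1 is one option consistent with column 1 (I + J ≡ T (mod 10), carry-in 0) — take it, so T=1.
Step 2. [col 1: I + J ≡ T (mod 10)] column 1 (I + J ≡ T (mod 10), carry-in 0) doesn't pin I yet; pick I=3 and continue. So I=3.
Step 3. [col 1: I + J ≡ T (mod 10)] column 1 reads I+J+carry(0)=T with I=3, T=1; with digits 1,3 already taken and all letters distinct, the only value for J is 8. So J=8.
Step 4. [col 2: Y + Y ≡ G (mod 10)] several values work for Y in column 2 (Y + Y ≡ G (mod 10), carry-in 1); try Y=7 ⇒ Y=7.
Step 5. [col 2: Y + Y ≡ G (mod 10)] in column 2 we have Y+Y≡G with carry-in 1; given Y=7 and digits 1,3,7,8 already taken and all letters distinct, that pins G to 5. So G=5.
Step 6. [col 3: G + B ≡ J (mod 10)] in column 3 we have G+B≡J with carry-in 1; given G=5, J=8 and digits 1,3,5,7,8 already taken and all letters distinct, that pins B to 2. So B=2.
Step 7. [col 4: G + P ≡ Q (mod 10)] several values work for P in column 4 (G + P ≡ Q (mod 10), carry-in 0); try P=4. So P=4.
Step 8. [col 4: G + P ≡ Q (mod 10)] column 4: given G=5, P=4, carry-in 0, and digits 1,2,3,4,5,7,8 already taken and all letters distinct, G+P≡Q (mod 10) forces Q=9 ⇒ Q=9.
Step 9. [col 5: T + Q ≡ E (mod 10)] from column 5 (T=1, Q=9, carry-in 0, digits 1,2,3,4,5,7,8,9 already taken and all letters distinct): E must equal 0 ⇒ E=0.

Answer: B=2, E=0, G=5, I=3, J=8, P=4, Q=9, T=1, Y=7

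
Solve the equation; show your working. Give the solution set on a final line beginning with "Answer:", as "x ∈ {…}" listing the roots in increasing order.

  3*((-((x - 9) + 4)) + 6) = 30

Step 1. [3*((-((x - 9) + 4)) + 6) = 30] 3 out front; divide by 3. So div: (-((x - 9) + 4)) + 6 = 10.
Step 2. [(-((x - 9) + 4)) + 6 = 10] +6 is outermost — subtract 6 both sides ⇒ sub: -((x - 9) + 4) = 4.
Step 3. [-((x - 9) + 4) = 4] LHS negated; negate both sides. So neg: (x - 9) + 4 = -4.
Step 4. [(x - 9) + 4 = -4] peel the +4: subtract 4 from each side ⇒ sub: x - 9 = -8.
Step 5. [x - 9 = -8] the outer -9 inverts by adding 9. So sub: x = 1.

Answer: x ∈ {1}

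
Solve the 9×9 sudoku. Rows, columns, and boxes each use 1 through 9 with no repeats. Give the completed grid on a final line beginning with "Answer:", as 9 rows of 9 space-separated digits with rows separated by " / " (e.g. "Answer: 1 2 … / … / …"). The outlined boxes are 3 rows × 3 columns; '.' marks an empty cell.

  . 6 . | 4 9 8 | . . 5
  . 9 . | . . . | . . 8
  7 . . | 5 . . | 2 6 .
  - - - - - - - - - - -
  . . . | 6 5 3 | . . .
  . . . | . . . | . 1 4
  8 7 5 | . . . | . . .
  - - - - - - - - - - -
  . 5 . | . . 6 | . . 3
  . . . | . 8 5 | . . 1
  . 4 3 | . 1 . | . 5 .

Step 1. [r8c2∈{2}] r8c2 is down to just 2. So r8c2=2.
Step 2. [r9c7∈{6,7,8,9}] across row 9, 8 lands solely at r9c7, so r9c7=8.
Step 3. [r3c6∈{1}] only 1 remains possible at r3c6, so r3c6=1.
Step 4. [r7c5∈{2,4,7}] in box 8, 4 fits only at r7c5 ⇒ r7c5=4.
Step 5. [r6c5∈{2}] nothing but 2 survives at r6c5 ⇒ r6c5=2.
Step 6. [r2c1∈{1,2,3,4,5}] across row 2, 5 lands solely at r2c1, so r2c1=5.
Step 7. [r7c3∈{1,7,8,9}] r7c3 is the only open cell in row 7 admitting 8 ⇒ r7c3=8.
Step 8. [r8c3∈{6,7,9}] in col 3, 7 fits only at r8c3 ⇒ r8c3=7.
Step 9. [r5c3∈{2,6,9}] col 3 places 6 nowhere but r5c3. So r5c3=6.
Step 10. [r4c3∈{1,2,4,9}] col 3 places 9 nowhere but r4c3. So r4c3=9.
Step 11. [r4c7∈{7}] nothing but 7 survives at r4c7, so r4c7=7.
Step 12. [r7c7∈{9}] r7c7 is down to just 9. So r7c7=9.
Step 13. [r9c9∈{2,6,7}] in col 9, 7 fits only at r9c9. So r9c9=7.
Step 14. [r6c8∈{3,9}] across col 8, 9 lands solely at r6c8 ⇒ r6c8=9.
Step 15. [r6c7∈{3,6}] across row 6, 3 lands solely at r6c7 ⇒ r6c7=3.
Step 16. [r5c1∈{2,3}] row 5 places 2 nowhere but r5c1. So r5c1=2.
Step 17. [r1c7∈{1}] r1c7's peers cover all but 1, so r1c7=1.
Step 18. [r2c7∈{4}] only 4 remains possible at r2c7 ⇒ r2c7=4.
Step 19. [r5c5∈{7}] r5c5's peers cover all but 7. So r5c5=7.
Step 20. [r2c6∈{2,7}] col 6 places 7 nowhere but r2c6. So r2c6=7.
Step 21. [r2c4∈{2,3}] in box 2, 2 fits only at r2c4 ⇒ r2c4=2.
Step 22. [r9c4∈{9}] r9c4 is down to just 9. So r9c4=9.
Step 23. [r2c8∈{3}] r2c8's peers cover all but 3. So r2c8=3.
Step 24. [r3c5∈{3}] only 3 remains possible at r3c5, so r3c5=3.
Step 25. [r4c9∈{2}] r4c9 has the single candidate 2, so r4c9=2.
Step 26. [r4c1∈{1,4}] across row 4, 4 lands solely at r4c1 ⇒ r4c1=4.
Step 27. [r8c1∈{6,9}] in row 8, 9 fits only at r8c1. So r8c1=9.
Step 28. [r4c8∈{8}] only 8 remains possible at r4c8. So r4c8=8.
Step 29. [r5c4∈{8}] nothing but 8 survives at r5c4, so r5c4=8.
Step 30. [r1c1∈{3}] nothing but 3 survives at r1c1. So r1c1=3.
Step 31. [r2c3∈{1}] r2c3 is down to just 1 ⇒ r2c3=1.
Step 32. [r1c3∈{2}] only 2 remains possible at r1c3, so r1c3=2.
Step 33. [r6c4∈{1}] nothing but 1 survives at r6c4, so r6c4=1.
Step 34. [r1c8∈{7}] r1c8 has the single candidate 7. So r1c8=7.
Step 35. [r5c2∈{3}] only 3 remains possible at r5c2, so r5c2=3.
Step 36. [r7c8∈{2}] r7c8 has the single candidate 2. So r7c8=2.
Step 37. [r9c1∈{6}] r9c1's peers cover all but 6, so r9c1=6.
Step 38. [r6c6∈{4}] r6c6's peers cover all but 4. So r6c6=4.
Step 39. [r7c4∈{7}] nothing but 7 survives at r7c4, so r7c4=7.
Step 40. [r4c2∈{1}] only 1 remains possible at r4c2, so r4c2=1.
Step 41. [r8c8∈{4}] only 4 remains possible at r8c8. So r8c8=4.
Step 42. [r3c2∈{8}] nothing but 8 survives at r3c2. So r3c2=8.
Step 43. [r5c6∈{9}] only 9 remains possible at r5c6 ⇒ r5c6=9.
Step 44. [r7c1∈{1}] r7c1 has the single candidate 1. So r7c1=1.
Step 45. [r9c6∈{2}] r9c6 is down to just 2 ⇒ r9c6=2.
Step 46. [r3c3∈{4}] nothing but 4 survives at r3c3, so r3c3=4.
Step 47. [r5c7∈{5}] nothing but 5 survives at r5c7, so r5c7=5.
Step 48. [r8c7∈{6}] r8c7 is down to just 6. So r8c7=6.
Step 49. [r6c9∈{6}] r6c9 is down to just 6, so r6c9=6.
Step 50. [r2c5∈{6}] r2c5's peers cover all but 6, so r2c5=6.
Step 51. [r8c4∈{3}] nothing but 3 survives at r8c4, so r8c4=3.
Step 52. [r3c9∈{9}] nothing but 9 survives at r3c9 ⇒ r3c9=9.

Answer: 3 6 2 4 9 8 1 7 5 / 5 9 1 2 6 7 4 3 8 / 7 8 4 5 3 1 2 6 9 / 4 1 9 6 5 3 7 8 2 / 2 3 6 8 7 9 5 1 4 / 8 7 5 1 2 4 3 9 6 / 1 5 8 7 4 6 9 2 3 / 9 2 7 3 8 5 6 4 1 / 6 4 3 9 1 2 8 5 7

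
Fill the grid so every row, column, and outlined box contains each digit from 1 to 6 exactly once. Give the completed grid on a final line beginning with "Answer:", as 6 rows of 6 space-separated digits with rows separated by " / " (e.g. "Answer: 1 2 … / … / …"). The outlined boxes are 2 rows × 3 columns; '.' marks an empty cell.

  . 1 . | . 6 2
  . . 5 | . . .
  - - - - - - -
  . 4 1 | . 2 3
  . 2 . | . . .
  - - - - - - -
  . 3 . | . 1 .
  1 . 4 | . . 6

Step 1. [r1c4∈{3,4,5}] across row 1, 5 lands solely at r1c4, so r1c4=5.
Step 2. [r2c1∈{2,3,4,6}] across row 2, 2 lands solely at r2c1. So r2c1=2.
Step 3. [r3c1∈{5,6}] r3c1 is the only open cell in row 3 admitting 5, so r3c1=5.
Step 4. [r5c6∈{4,5}] across row 5, 5 lands solely at r5c6 ⇒ r5c6=5.
Step 5. [r5c4∈{2,4}] in row 5, 4 fits only at r5c4. So r5c4=4.
Step 6. [r1c3∈{3}] only 3 remains possible at r1c3, so r1c3=3.
Step 7. [r4c3∈{6}] r4c3's peers cover all but 6 ⇒ r4c3=6.
Step 8. [r4c4∈{1}] nothing but 1 survives at r4c4, so r4c4=1.
Step 9. [r4c6∈{4}] r4c6 has the single candidate 4 ⇒ r4c6=4.
Step 10. [r6c5∈{3}] r6c5's peers cover all but 3. So r6c5=3.
Step 11. [r3c4∈{6}] nothing but 6 survives at r3c4, so r3c4=6.
Step 12. [r2c5∈{4}] r2c5 is down to just 4 ⇒ r2c5=4.
Step 13. [r2c2∈{6}] only 6 remains possible at r2c2, so r2c2=6.
Step 14. [r2c6∈{1}] r2c6 has the single candidate 1 ⇒ r2c6=1.
Step 15. [r2c4∈{3}] nothing but 3 survives at r2c4. So r2c4=3.
Step 16. [r1c1∈{4}] nothing but 4 survives at r1c1 ⇒ r1c1=4.
Step 17. [r6c4∈{2}] r6c4 is down to just 2, so r6c4=2.
Step 18. [r4c5∈{5}] r4c5's peers cover all but 5 ⇒ r4c5=5.
Step 19. [r5c1∈{6}] r5c1 has the single candidate 6, so r5c1=6.
Step 20. [r6c2∈{5}] only 5 remains possible at r6c2. So r6c2=5.
Step 21. [r4c1∈{3}] r4c1 is down to just 3 ⇒ r4c1=3.
Step 22. [r5c3∈{2}] r5c3 is down to just 2 ⇒ r5c3=2.

Answer: 4 1 3 5 6 2 / 2 6 5 3 4 1 / 5 4 1 6 2 3 / 3 2 6 1 5 4 / 6 3 2 4 1 5 / 1 5 4 2 3 6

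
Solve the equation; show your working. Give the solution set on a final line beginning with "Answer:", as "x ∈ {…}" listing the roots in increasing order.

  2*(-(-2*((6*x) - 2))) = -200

Step 1. [2*(-(-2*((6*x) - 2))) = -200] 2 out front; divide by 2, so div: -(-2*((6*x) - 2)) = -100.
Step 2. [-(-2*((6*x) - 2)) = -100] flip signs both sides ⇒ neg: -2*((6*x) - 2) = 100.
Step 3. [-2*((6*x) - 2) = 100] LHS = -2·(…); ÷-2 both sides, so div: (6*x) - 2 = -50.
Step 4. [(6*x) - 2 = -50] peel the -2: add 2 from each side ⇒ sub: 6*x = -48.
Step 5. [6*x = -48] leading coefficient 6: divide by 6, so div: x = -8.

Answer: x ∈ {-8}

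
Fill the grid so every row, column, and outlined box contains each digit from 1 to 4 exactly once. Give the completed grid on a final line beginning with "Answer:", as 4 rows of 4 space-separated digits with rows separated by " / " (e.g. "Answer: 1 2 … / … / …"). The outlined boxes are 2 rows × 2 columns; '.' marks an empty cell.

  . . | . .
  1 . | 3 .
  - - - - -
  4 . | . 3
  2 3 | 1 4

Step 1. [r2c4∈{2}] only 2 remains possible at r2c4, so r2c4=2.
Step 2. [r1c3∈{4}] r1c3's peers cover all but 4 ⇒ r1c3=4.
Step 3. [r1c2∈{2}] r1c2 has the single candidate 2 ⇒ r1c2=2.
Step 4. [r1c1∈{3}] only 3 remains possible at r1c1. So r1c1=3.
Step 5. [r1c4∈{1}] r1c4 has the single candidate 1, so r1c4=1.
Step 6. [r3c2∈{1}] r3c2 has the single candidate 1 ⇒ r3c2=1.
Step 7. [r2c2∈{4}] r2c2 has the single candidate 4, so r2c2=4.
Step 8. [r3c3∈{2}] nothing but 2 survives at r3c3, so r3c3=2.

Answer: 3 2 4 1 / 1 4 3 2 / 4 1 2 3 / 2 3 1 4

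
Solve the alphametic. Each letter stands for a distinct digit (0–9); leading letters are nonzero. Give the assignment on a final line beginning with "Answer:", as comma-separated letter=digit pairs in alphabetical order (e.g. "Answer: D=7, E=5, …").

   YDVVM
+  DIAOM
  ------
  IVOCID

Step 1. [I] I is the leading digit of a 6-digit sum of two 5-digit numbers; the final carry is exactly 1, so I=1.
Step 2. [col 1: M + M ≡ D (mod 10)] several values work for M in column 1 (M + M ≡ D (mod 10), carry-in 0); try M=3. So M=3.
Step 3. [col 1: M + M ≡ D (mod 10)] column 1 reads M+M+carry(0)=D with M=3; with digits 1,3 already taken and all letters distinct, the only value for D is 6. So D=6.
Step 4. [col 2: V + O ≡ I (mod 10)] no forcing yet in column 2 (carry-in 0); V=4 is free and consistent — try it, so V=4.
Step 5. [col 2: V + O ≡ I (mod 10)] column 2: given V=4, I=1, carry-in 0, and digits 1,3,4,6 already taken and all letters distinct, V+O≡I (mod 10) forces O=7. So O=7.
Step 6. [col 3: V + A ≡ C (mod 10)] several values work for C in column 3 (V + A ≡ C (mod 10), carry-in 1); try C=5 ⇒ C=5.
Step 7. [col 3: V + A ≡ C (mod 10)] in column 3 we have V+A≡C with carry-in 1; given V=4, C=5 and digits 1,3,4,5,6,7 already taken and all letters distinct, that pins A to 0, so A=0.
Step 8. [col 5: Y + D ≡ V (mod 10)] column 5: given D=6, V=4, carry-in 0, and digits 0,1,3,4,5,6,7 already taken and all letters distinct, Y+D≡V (mod 10) forces Y=8. So Y=8.

Answer: A=0, C=5, D=6, I=1, M=3, O=7, V=4, Y=8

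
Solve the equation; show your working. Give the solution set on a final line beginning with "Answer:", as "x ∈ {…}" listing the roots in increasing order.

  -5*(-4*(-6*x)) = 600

Step 1. [-5*(-4*(-6*x)) = 600] -5·(inner) — divide through by -5, so div: -4*(-6*x) = -120.
Step 2. [-4*(-6*x) = -120] leading coefficient -4: divide by -4 ⇒ div: -6*x = 30.
Step 3. [-6*x = 30] LHS = -6·(…); ÷-6 both sides. So div: x = -5.

Answer: x ∈ {-5}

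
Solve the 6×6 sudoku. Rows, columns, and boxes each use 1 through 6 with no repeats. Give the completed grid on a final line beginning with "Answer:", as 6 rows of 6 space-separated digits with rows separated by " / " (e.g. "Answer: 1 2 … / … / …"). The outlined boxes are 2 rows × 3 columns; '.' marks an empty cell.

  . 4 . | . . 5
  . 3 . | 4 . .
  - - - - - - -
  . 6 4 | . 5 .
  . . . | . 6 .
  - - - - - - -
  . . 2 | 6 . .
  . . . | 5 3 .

Step 1. [r4c3∈{1,3,5}] in col 3, 3 fits only at r4c3. So r4c3=3.
Step 2. [r6c2∈{1}] r6c2's peers cover all but 1. So r6c2=1.
Step 3. [r4c2∈{2,5}] across col 2, 2 lands solely at r4c2, so r4c2=2.
Step 4. [r3c1∈{1}] r3c1's peers cover all but 1. So r3c1=1.
Step 5. [r2c6∈{1,2,6}] in col 6, 6 fits only at r2c6, so r2c6=6.
Step 6. [r5c5∈{1,4}] col 5 places 4 nowhere but r5c5. So r5c5=4.
Step 7. [r1c4∈{1,2,3}] in row 1, 3 fits only at r1c4, so r1c4=3.
Step 8. [r2c3∈{1,5}] in col 3, 5 fits only at r2c3. So r2c3=5.
Step 9. [r2c5∈{1,2}] 1 has one home in row 2: r2c5 ⇒ r2c5=1.
Step 10. [r6c3∈{6}] nothing but 6 survives at r6c3 ⇒ r6c3=6.
Step 11. [r4c6∈{1,4}] r4c6 is the only open cell in row 4 admitting 4. So r4c6=4.
Step 12. [r5c1∈{3,5}] row 5 places 3 nowhere but r5c1 ⇒ r5c1=3.
Step 13. [r3c4∈{2}] r3c4 has the single candidate 2. So r3c4=2.
Step 14. [r1c1∈{2,6}] 6 has one home in row 1: r1c1. So r1c1=6.
Step 15. [r6c1∈{4}] r6c1's peers cover all but 4. So r6c1=4.
Step 16. [r5c2∈{5}] r5c2 is down to just 5. So r5c2=5.
Step 17. [r1c5∈{2}] nothing but 2 survives at r1c5 ⇒ r1c5=2.
Step 18. [r1c3∈{1}] r1c3 is down to just 1, so r1c3=1.
Step 19. [r5c6∈{1}] r5c6 has the single candidate 1. So r5c6=1.
Step 20. [r4c4∈{1}] r4c4 is down to just 1. So r4c4=1.
Step 21. [r3c6∈{3}] r3c6 has the single candidate 3. So r3c6=3.
Step 22. [r6c6∈{2}] only 2 remains possible at r6c6. So r6c6=2.
Step 23. [r4c1∈{5}] r4c1's peers cover all but 5 ⇒ r4c1=5.
Step 24. [r2c1∈{2}] nothing but 2 survives at r2c1. So r2c1=2.

Answer: 6 4 1 3 2 5 / 2 3 5 4 1 6 / 1 6 4 2 5 3 / 5 2 3 1 6 4 / 3 5 2 6 4 1 / 4 1 6 5 3 2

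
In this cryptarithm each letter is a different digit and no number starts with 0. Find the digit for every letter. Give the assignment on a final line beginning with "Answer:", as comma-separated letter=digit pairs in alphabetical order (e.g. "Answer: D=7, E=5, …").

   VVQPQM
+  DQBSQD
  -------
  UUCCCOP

Step 1. [col 1: M + D ≡ P (mod 10)] column 1 (M + D ≡ P (mod 10), carry-in 0) doesn't pin M yet; pick M=3 and continue ⇒ M=3.
Step 2. [U] the sum has 7 digits but both addends have 6; that extra leading digit U is the final carry, namely 1 ⇒ U=1.
Step 3. [col 1: M + D ≡ P (mod 10)] column 1 (M + D ≡ P (mod 10), carry-in 0) doesn't pin D yet; pick D=2 and continue, so D=2.
Step 4. [col 1: M + D ≡ P (mod 10)] column 1 reads M+D+carry(0)=P with M=3, D=2; with digits 1,2,3 already taken and all letters distinct, the only value for P is 5 ⇒ P=5.
Step 5. [col 2: Q + Q ≡ O (mod 10)] column 2 (Q + Q ≡ O (mod 10), carry-in 0) doesn't pin O yet; pick O=4 and continue ⇒ O=4.
Step 6. [col 2: Q + Q ≡ O (mod 10)] in column 2 we have Q+Q≡O with carry-in 0; given O=4 and digits 1,2,3,4,5 already taken and all letters distinct, that pins Q to 7. So Q=7.
Step 7. [col 3: P + S ≡ C (mod 10)] from column 3 (P=5, carry-in 1, digits 1,2,3,4,5,7 already taken and all letters distinct): C must equal 6 ⇒ C=6.
Step 8. [col 3: P + S ≡ C (mod 10)] from column 3 (P=5, C=6, carry-in 1, digits 1,2,3,4,5,6,7 already taken and all letters distinct): S must equal 0. So S=0.
Step 9. [col 4: Q + B ≡ C (mod 10)] column 4: given Q=7, C=6, carry-in 0, and digits 0,1,2,3,4,5,6,7 already taken and all letters distinct, Q+B≡C (mod 10) forces B=9, so B=9.
Step 10. [col 5: V + Q ≡ C (mod 10)] from column 5 (Q=7, C=6, carry-in 1, digits 0,1,2,3,4,5,6,7,9 already taken and all letters distinct): V must equal 8. So V=8.

Answer: B=9, C=6, D=2, M=3, O=4, P=5, Q=7, S=0, U=1, V=8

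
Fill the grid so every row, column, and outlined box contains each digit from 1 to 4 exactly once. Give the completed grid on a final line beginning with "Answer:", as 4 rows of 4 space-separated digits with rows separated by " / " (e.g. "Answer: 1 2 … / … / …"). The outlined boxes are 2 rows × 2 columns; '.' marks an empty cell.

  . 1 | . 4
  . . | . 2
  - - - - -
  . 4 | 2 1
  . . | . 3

Step 1. [r2c2∈{3}] r2c2's peers cover all but 3, so r2c2=3.
Step 2. [r4c2∈{2}] r4c2 is down to just 2, so r4c2=2.
Step 3. [r3c1∈{3}] only 3 remains possible at r3c1, so r3c1=3.
Step 4. [r1c1∈{2}] r1c1 has the single candidate 2 ⇒ r1c1=2.
Step 5. [r4c1∈{1}] r4c1's peers cover all but 1, so r4c1=1.
Step 6. [r2c1∈{4}] r2c1 has the single candidate 4 ⇒ r2c1=4.
Step 7. [r4c3∈{4}] only 4 remains possible at r4c3. So r4c3=4.
Step 8. [r1c3∈{3}] r1c3's peers cover all but 3, so r1c3=3.
Step 9. [r2c3∈{1}] only 1 remains possible at r2c3 ⇒ r2c3=1.

Answer: 2 1 3 4 / 4 3 1 2 / 3 4 2 1 / 1 2 4 3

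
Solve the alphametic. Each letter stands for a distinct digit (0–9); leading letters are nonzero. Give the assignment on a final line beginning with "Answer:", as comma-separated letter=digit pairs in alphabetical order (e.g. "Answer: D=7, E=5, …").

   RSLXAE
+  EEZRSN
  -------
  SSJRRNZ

Step 1. [col 1: E + N ≡ Z (mod 10)] Z=2 is one option consistent with column 1 (E + N ≡ Z (mod 10), carry-in 0) — take it, so Z=2.
Step 2. [S] S is the leading digit of a 7-digit sum of two 6-digit numbers; the final carry is exactly 1, so S=1.
Step 3. [col 1: E + N ≡ Z (mod 10)] no forcing yet in column 1 (carry-in 0); E=3 is free and consistent — try it ⇒ E=3.
Step 4. [col 1: E + N ≡ Z (mod 10)] in column 1 we have E+N≡Z with carry-in 0; given E=3, Z=2 and digits 1,2,3 already taken and all letters distinct, that pins N to 9 ⇒ N=9.
Step 5. [col 2: A + S ≡ N (mod 10)] in column 2 we have A+S≡N with carry-in 1; given S=1, N=9 and digits 1,2,3,9 already taken and all letters distinct, that pins A to 7 ⇒ A=7.
Step 6. [col 3: X + R ≡ R (mod 10)] column 3 reads X+R+carry(0)=R with nothing yet; with digits 1,2,3,7,9 already taken and all letters distinct, the only value for X is 0, so X=0.
Step 7. [col 3: X + R ≡ R (mod 10)] several values work for R in column 3 (X + R ≡ R (mod 10), carry-in 0); try R=8 ⇒ R=8.
Step 8. [col 4: L + Z ≡ R (mod 10)] column 4 reads L+Z+carry(0)=R with Z=2, R=8; with digits 0,1,2,3,7,8,9 already taken and all letters distinct, the only value for L is 6 ⇒ L=6.
Step 9. [col 5: S + E ≡ J (mod 10)] column 5: given S=1, E=3, carry-in 0, and digits 0,1,2,3,6,7,8,9 already taken and all letters distinct, S+E≡J (mod 10) forces J=4, so J=4.

Answer: A=7, E=3, J=4, L=6, N=9, R=8, S=1, X=0, Z=2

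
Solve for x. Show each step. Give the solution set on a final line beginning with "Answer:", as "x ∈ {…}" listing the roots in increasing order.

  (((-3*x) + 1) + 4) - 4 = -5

Step 1. [(((-3*x) + 1) + 4) - 4 = -5] add 4: x sits inside (… - 4), so sub: ((-3*x) + 1) + 4 = -1.
Step 2. [((-3*x) + 1) + 4 = -1] peel the +4: subtract 4 from each side. So sub: (-3*x) + 1 = -5.
Step 3. [(-3*x) + 1 = -5] +1 is outermost — subtract 1 both sides. So sub: -3*x = -6.
Step 4. [-3*x = -6] -3·(inner) — divide through by -3. So div: x = 2.

Answer: x ∈ {2}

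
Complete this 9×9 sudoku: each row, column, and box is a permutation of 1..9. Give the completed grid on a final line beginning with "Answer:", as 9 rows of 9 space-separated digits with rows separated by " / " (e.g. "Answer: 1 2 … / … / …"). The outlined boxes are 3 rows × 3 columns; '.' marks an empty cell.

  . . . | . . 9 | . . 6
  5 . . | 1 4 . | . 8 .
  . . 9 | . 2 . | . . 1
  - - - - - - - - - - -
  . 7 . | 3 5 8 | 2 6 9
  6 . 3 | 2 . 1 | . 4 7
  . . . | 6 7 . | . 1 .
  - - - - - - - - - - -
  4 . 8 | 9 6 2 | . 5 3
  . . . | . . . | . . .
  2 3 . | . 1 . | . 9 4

Step 1. [r7c7∈{1,7}] across row 7, 7 lands solely at r7c7, so r7c7=7.
Step 2. [r6c7∈{3,5,8}] in row 6, 3 fits only at r6c7 ⇒ r6c7=3.
Step 3. [r2c6∈{3,6,7}] 3 has one home in row 2: r2c6, so r2c6=3.
Step 4. [r2c3∈{2,6,7}] row 2 places 7 nowhere but r2c3 ⇒ r2c3=7.
Step 5. [r8c7∈{1,6,8}] r8c7 is the only open cell in col 7 admitting 1, so r8c7=1.
Step 6. [r1c5∈{8}] only 8 remains possible at r1c5, so r1c5=8.
Step 7. [r4c3∈{1,4}] in row 4, 4 fits only at r4c3, so r4c3=4.
Step 8. [r8c4∈{4,5,7,8}] col 4 places 4 nowhere but r8c4, so r8c4=4.
Step 9. [r6c9∈{5,8}] 5 has one home in col 9: r6c9 ⇒ r6c9=5.
Step 10. [r2c9∈{2}] r2c9's peers cover all but 2 ⇒ r2c9=2.
Step 11. [r1c3∈{1,2}] across col 3, 1 lands solely at r1c3 ⇒ r1c3=1.
Step 12. [r3c6∈{5,6,7}] r3c6 is the only open cell in col 6 admitting 6. So r3c6=6.
Step 13. [r9c4∈{5,7,8}] col 4 places 8 nowhere but r9c4. So r9c4=8.
Step 14. [r5c2∈{5,8,9}] across row 5, 5 lands solely at r5c2 ⇒ r5c2=5.
Step 15. [r9c6∈{5,7}] across row 9, 7 lands solely at r9c6. So r9c6=7.
Step 16. [r9c3∈{5,6}] row 9 places 5 nowhere but r9c3. So r9c3=5.
Step 17. [r1c1∈{3}] r1c1 has the single candidate 3, so r1c1=3.
Step 18. [r1c8∈{7}] only 7 remains possible at r1c8. So r1c8=7.
Step 19. [r3c1∈{8}] r3c1 is down to just 8. So r3c1=8.
Step 20. [r6c2∈{2,8,9}] 8 has one home in row 6: r6c2, so r6c2=8.
Step 21. [r1c4∈{5}] r1c4 has the single candidate 5. So r1c4=5.
Step 22. [r8c2∈{6,9}] 9 has one home in col 2: r8c2. So r8c2=9.
Step 23. [r1c7∈{4}] nothing but 4 survives at r1c7 ⇒ r1c7=4.
Step 24. [r2c7∈{9}] r2c7 is down to just 9, so r2c7=9.
Step 25. [r3c4∈{7}] r3c4 is down to just 7, so r3c4=7.
Step 26. [r3c7∈{5}] r3c7 has the single candidate 5, so r3c7=5.
Step 27. [r8c6∈{5}] r8c6 is down to just 5 ⇒ r8c6=5.
Step 28. [r5c5∈{9}] only 9 remains possible at r5c5, so r5c5=9.
Step 29. [r8c1∈{7}] r8c1's peers cover all but 7, so r8c1=7.
Step 30. [r9c7∈{6}] only 6 remains possible at r9c7. So r9c7=6.
Step 31. [r6c3∈{2}] nothing but 2 survives at r6c3, so r6c3=2.
Step 32. [r6c1∈{9}] r6c1's peers cover all but 9, so r6c1=9.
Step 33. [r2c2∈{6}] r2c2 has the single candidate 6 ⇒ r2c2=6.
Step 34. [r8c9∈{8}] r8c9's peers cover all but 8. So r8c9=8.
Step 35. [r8c8∈{2}] r8c8 is down to just 2 ⇒ r8c8=2.
Step 36. [r7c2∈{1}] r7c2's peers cover all but 1. So r7c2=1.
Step 37. [r6c6∈{4}] r6c6 has the single candidate 4. So r6c6=4.
Step 38. [r3c2∈{4}] r3c2 is down to just 4 ⇒ r3c2=4.
Step 39. [r8c3∈{6}] r8c3 has the single candidate 6. So r8c3=6.
Step 40. [r1c2∈{2}] r1c2 has the single candidate 2 ⇒ r1c2=2.
Step 41. [r8c5∈{3}] only 3 remains possible at r8c5. So r8c5=3.
Step 42. [r4c1∈{1}] r4c1's peers cover all but 1, so r4c1=1.
Step 43. [r3c8∈{3}] nothing but 3 survives at r3c8. So r3c8=3.
Step 44. [r5c7∈{8}] nothing but 8 survives at r5c7. So r5c7=8.

Answer: 3 2 1 5 8 9 4 7 6 / 5 6 7 1 4 3 9 8 2 / 8 4 9 7 2 6 5 3 1 / 1 7 4 3 5 8 2 6 9 / 6 5 3 2 9 1 8 4 7 / 9 8 2 6 7 4 3 1 5 / 4 1 8 9 6 2 7 5 3 / 7 9 6 4 3 5 1 2 8 / 2 3 5 8 1 7 6 9 4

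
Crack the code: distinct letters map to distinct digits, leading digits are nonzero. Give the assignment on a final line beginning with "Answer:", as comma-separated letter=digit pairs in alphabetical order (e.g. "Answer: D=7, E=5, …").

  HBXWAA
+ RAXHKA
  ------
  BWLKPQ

Step 1. [col 1: A + A ≡ Q (mod 10)] several values work for A in column 1 (A + A ≡ Q (mod 10), carry-in 0); try A=5, so A=5.
Step 2. [col 1: A + A ≡ Q (mod 10)] in column 1 we have A+A≡Q with carry-in 0; given A=5 and digits 5 already taken and all letters distinct, that pins Q to 0, so Q=0.
Step 3. [col 2: A + K ≡ P (mod 10)] several values work for P in column 2 (A + K ≡ P (mod 10), carry-in 1); try P=3 ⇒ P=3.
Step 4. [col 2: A + K ≡ P (mod 10)] column 2 reads A+K+carry(1)=P with A=5, P=3; with digits 0,3,5 already taken and all letters distinct, the only value for K is 7. So K=7.
Step 5. [col 3: W + H ≡ K (mod 10)] several values work for H in column 3 (W + H ≡ K (mod 10), carry-in 1); try H=4. So H=4.
Step 6. [col 3: W + H ≡ K (mod 10)] from column 3 (H=4, K=7, carry-in 1, digits 0,3,4,5,7 already taken and all letters distinct): W must equal 2, so W=2.
Step 7. [col 4: X + X ≡ L (mod 10)] no forcing yet in column 4 (carry-in 0); L=8 is free and consistent — try it, so L=8.
Step 8. [col 4: X + X ≡ L (mod 10)] from column 4 (L=8, carry-in 0, digits 0,2,3,4,5,7,8 already taken and all letters distinct): X must equal 9. So X=9.
Step 9. [col 5: B + A ≡ W (mod 10)] column 5 reads B+A+carry(1)=W with A=5, W=2; with digits 0,2,3,4,5,7,8,9 already taken and all letters distinct, the only value for B is 6 ⇒ B=6.
Step 10. [col 6: H + R ≡ B (mod 10)] column 6 reads H+R+carry(1)=B with H=4, B=6; with digits 0,2,3,4,5,6,7,8,9 already taken and all letters distinct, the only value for R is 1 ⇒ R=1.

Answer: A=5, B=6, H=4, K=7, L=8, P=3, Q=0, R=1, W=2, X=9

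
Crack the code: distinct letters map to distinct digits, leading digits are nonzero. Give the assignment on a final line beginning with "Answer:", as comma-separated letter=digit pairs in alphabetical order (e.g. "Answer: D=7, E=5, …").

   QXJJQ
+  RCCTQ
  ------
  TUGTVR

Step 1. [T] the sum has 6 digits but both addends have 5; that extra leading digit T is the final carry, namely 1. So T=1.
Step 2. [col 1: Q + Q ≡ R (mod 10)] no forcing yet in column 1 (carry-in 0); R=8 is free and consistent — try it. So R=8.
Step 3. [col 1: Q + Q ≡ R (mod 10)] Q=4 is one option consistent with column 1 (Q + Q ≡ R (mod 10), carry-in 0) — take it ⇒ Q=4.
Step 4. [col 2: J + T ≡ V (mod 10)] J=6 is one option consistent with column 2 (J + T ≡ V (mod 10), carry-in 0) — take it, so J=6.
Step 5. [col 2: J + T ≡ V (mod 10)] column 2 reads J+T+carry(0)=V with J=6, T=1; with digits 1,4,6,8 already taken and all letters distinct, the only value for V is 7, so V=7.
Step 6. [col 3: J + C ≡ T (mod 10)] in column 3 we have J+C≡T with carry-in 0; given J=6, T=1 and digits 1,4,6,7,8 already taken and all letters distinct, that pins C to 5. So C=5.
Step 7. [col 4: X + C ≡ G (mod 10)] column 4 reads X+C+carry(1)=G with C=5; with digits 1,4,5,6,7,8 already taken and all letters distinct, the only value for X is 3 ⇒ X=3.
Step 8. [col 4: X + C ≡ G (mod 10)] from column 4 (X=3, C=5, carry-in 1, digits 1,3,4,5,6,7,8 already taken and all letters distinct): G must equal 9. So G=9.
Step 9. [col 5: Q + R ≡ U (mod 10)] in column 5 we have Q+R≡U with carry-in 0; given Q=4, R=8 and digits 1,3,4,5,6,7,8,9 already taken and all letters distinct, that pins U to 2, so U=2.

Answer: C=5, G=9, J=6, Q=4, R=8, T=1, U=2, V=7, X=3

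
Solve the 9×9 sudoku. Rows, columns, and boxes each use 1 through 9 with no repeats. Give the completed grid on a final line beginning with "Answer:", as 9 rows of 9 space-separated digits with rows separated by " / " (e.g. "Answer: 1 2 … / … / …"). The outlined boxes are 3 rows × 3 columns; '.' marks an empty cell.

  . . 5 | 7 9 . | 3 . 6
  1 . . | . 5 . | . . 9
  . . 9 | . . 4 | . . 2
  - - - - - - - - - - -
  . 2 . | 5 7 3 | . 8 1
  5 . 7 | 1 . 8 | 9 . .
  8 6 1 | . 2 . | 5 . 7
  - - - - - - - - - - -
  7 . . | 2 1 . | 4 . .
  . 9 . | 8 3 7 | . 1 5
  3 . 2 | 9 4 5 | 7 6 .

Step 1. [r1c2∈{4,8}] in row 1, 8 fits only at r1c2, so r1c2=8.
Step 2. [r5c2∈{3,4}] across box 4, 3 lands solely at r5c2 ⇒ r5c2=3.
Step 3. [r1c8∈{4}] only 4 remains possible at r1c8. So r1c8=4.
Step 4. [r3c1∈{6}] nothing but 6 survives at r3c1, so r3c1=6.
Step 5. [r4c3∈{4}] r4c3's peers cover all but 4, so r4c3=4.
Step 6. [r7c6∈{6}] only 6 remains possible at r7c6. So r7c6=6.
Step 7. [r2c8∈{7}] nothing but 7 survives at r2c8, so r2c8=7.
Step 8. [r7c9∈{3,8}] across col 9, 3 lands solely at r7c9, so r7c9=3.
Step 9. [r2c3∈{3}] r2c3 has the single candidate 3 ⇒ r2c3=3.
Step 10. [r2c6∈{2}] r2c6 has the single candidate 2, so r2c6=2.
Step 11. [r2c7∈{8}] r2c7 is down to just 8 ⇒ r2c7=8.
Step 12. [r6c4∈{4}] r6c4 has the single candidate 4. So r6c4=4.
Step 13. [r3c2∈{7}] only 7 remains possible at r3c2. So r3c2=7.
Step 14. [r5c8∈{2}] r5c8 is down to just 2. So r5c8=2.
Step 15. [r7c8∈{9}] r7c8 is down to just 9. So r7c8=9.
Step 16. [r3c5∈{8}] r3c5 has the single candidate 8, so r3c5=8.
Step 17. [r3c4∈{3}] only 3 remains possible at r3c4 ⇒ r3c4=3.
Step 18. [r4c1∈{9}] nothing but 9 survives at r4c1, so r4c1=9.
Step 19. [r8c1∈{4}] r8c1 is down to just 4, so r8c1=4.
Step 20. [r2c4∈{6}] r2c4 has the single candidate 6. So r2c4=6.
Step 21. [r1c6∈{1}] only 1 remains possible at r1c6, so r1c6=1.
Step 22. [r5c5∈{6}] nothing but 6 survives at r5c5, so r5c5=6.
Step 23. [r6c6∈{9}] nothing but 9 survives at r6c6, so r6c6=9.
Step 24. [r9c2∈{1}] r9c2's peers cover all but 1. So r9c2=1.
Step 25. [r3c8∈{5}] only 5 remains possible at r3c8, so r3c8=5.
Step 26. [r2c2∈{4}] r2c2 has the single candidate 4. So r2c2=4.
Step 27. [r4c7∈{6}] r4c7's peers cover all but 6, so r4c7=6.
Step 28. [r1c1∈{2}] nothing but 2 survives at r1c1, so r1c1=2.
Step 29. [r8c7∈{2}] only 2 remains possible at r8c7 ⇒ r8c7=2.
Step 30. [r7c2∈{5}] r7c2's peers cover all but 5. So r7c2=5.
Step 31. [r7c3∈{8}] only 8 remains possible at r7c3, so r7c3=8.
Step 32. [r9c9∈{8}] nothing but 8 survives at r9c9 ⇒ r9c9=8.
Step 33. [r3c7∈{1}] r3c7 has the single candidate 1. So r3c7=1.
Step 34. [r5c9∈{4}] only 4 remains possible at r5c9. So r5c9=4.
Step 35. [r6c8∈{3}] r6c8's peers cover all but 3 ⇒ r6c8=3.
Step 36. [r8c3∈{6}] only 6 remains possible at r8c3. So r8c3=6.

Answer: 2 8 5 7 9 1 3 4 6 / 1 4 3 6 5 2 8 7 9 / 6 7 9 3 8 4 1 5 2 / 9 2 4 5 7 3 6 8 1 / 5 3 7 1 6 8 9 2 4 / 8 6 1 4 2 9 5 3 7 / 7 5 8 2 1 6 4 9 3 / 4 9 6 8 3 7 2 1 5 / 3 1 2 9 4 5 7 6 8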